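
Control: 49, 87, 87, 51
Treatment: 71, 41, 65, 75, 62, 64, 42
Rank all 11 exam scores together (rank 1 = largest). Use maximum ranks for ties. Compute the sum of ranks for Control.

21

Sorted (descending): 87, 87, 75, 71, 65, 64, 62, 51, 49, 42, 41
The 2 values of 87 occupy positions 1–2 → each gets rank 2.
Control values → pooled ranks: 49→9, 87→2, 87→2, 51→8
Rank sum = 9 + 2 + 2 + 8 = 21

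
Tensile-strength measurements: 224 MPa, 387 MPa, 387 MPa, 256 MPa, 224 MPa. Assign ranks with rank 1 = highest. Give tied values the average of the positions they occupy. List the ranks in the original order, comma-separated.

Sorted (descending): 387, 387, 256, 224, 224
The 2 values of 387 occupy positions 1–2 → average rank (1+2)/2 = 1.5.
The 2 values of 224 occupy positions 4–5 → average rank (4+5)/2 = 4.5.

4.5, 1.5, 1.5, 3, 4.5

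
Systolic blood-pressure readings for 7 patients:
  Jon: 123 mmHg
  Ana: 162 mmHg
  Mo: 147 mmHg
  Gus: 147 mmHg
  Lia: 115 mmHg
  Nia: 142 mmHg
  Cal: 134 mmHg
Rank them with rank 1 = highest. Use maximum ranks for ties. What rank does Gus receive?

3

Sorted (descending): 162, 147, 147, 142, 134, 123, 115
The 2 values of 147 occupy positions 2–3 → each gets rank 3.
Gus has value 147 mmHg → rank 3.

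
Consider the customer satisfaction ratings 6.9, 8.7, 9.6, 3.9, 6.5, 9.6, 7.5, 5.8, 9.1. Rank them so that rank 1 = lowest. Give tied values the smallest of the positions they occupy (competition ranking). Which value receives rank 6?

8.7

Sorted (ascending): 3.9, 5.8, 6.5, 6.9, 7.5, 8.7, 9.1, 9.6, 9.6
The 2 values of 9.6 occupy positions 8–9 → each gets rank 8.
Rank 6 → value 8.7.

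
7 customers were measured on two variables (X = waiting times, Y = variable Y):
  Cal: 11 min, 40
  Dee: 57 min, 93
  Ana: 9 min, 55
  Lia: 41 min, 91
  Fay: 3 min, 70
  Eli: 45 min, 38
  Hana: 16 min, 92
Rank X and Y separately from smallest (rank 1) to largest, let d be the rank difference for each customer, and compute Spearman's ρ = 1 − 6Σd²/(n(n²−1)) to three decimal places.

Ranks of variable 1: 3, 7, 2, 5, 1, 6, 4
Ranks of variable 2: 2, 7, 3, 5, 4, 1, 6
d = r₁ − r₂: 1, 0, -1, 0, -3, 5, -2
d²: 1, 0, 1, 0, 9, 25, 4; Σd² = 40
ρ = 1 − 6·40/(7·48) = 1 − 240/336 = 0.286

0.286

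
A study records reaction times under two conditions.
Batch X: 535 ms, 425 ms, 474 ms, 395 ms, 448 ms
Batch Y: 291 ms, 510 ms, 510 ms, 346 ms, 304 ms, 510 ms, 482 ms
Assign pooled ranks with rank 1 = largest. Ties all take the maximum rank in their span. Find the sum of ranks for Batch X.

31

Sorted (descending): 535, 510, 510, 510, 482, 474, 448, 425, 395, 346, 304, 291
The 3 values of 510 occupy positions 2–4 → each gets rank 4.
Batch X values → pooled ranks: 535→1, 425→8, 474→6, 395→9, 448→7
Rank sum = 1 + 8 + 6 + 9 + 7 = 31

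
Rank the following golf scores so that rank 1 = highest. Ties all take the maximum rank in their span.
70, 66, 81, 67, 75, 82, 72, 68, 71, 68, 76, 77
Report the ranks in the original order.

Sorted (descending): 82, 81, 77, 76, 75, 72, 71, 70, 68, 68, 67, 66
The 2 values of 68 occupy positions 9–10 → each gets rank 10.

8, 12, 2, 11, 5, 1, 6, 10, 7, 10, 4, 3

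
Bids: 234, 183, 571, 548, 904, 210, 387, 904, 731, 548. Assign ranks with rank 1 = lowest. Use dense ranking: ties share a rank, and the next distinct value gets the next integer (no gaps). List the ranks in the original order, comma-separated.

3, 1, 6, 5, 8, 2, 4, 8, 7, 5

Sorted (ascending): 183, 210, 234, 387, 548, 548, 571, 731, 904, 904
The 2 values of 548 share dense rank 5.
The 2 values of 904 share dense rank 8.
Remaining distinct values take the next consecutive integers.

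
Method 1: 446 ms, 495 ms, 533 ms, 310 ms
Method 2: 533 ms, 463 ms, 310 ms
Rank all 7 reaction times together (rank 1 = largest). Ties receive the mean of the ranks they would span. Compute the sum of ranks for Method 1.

Sorted (descending): 533, 533, 495, 463, 446, 310, 310
The 2 values of 533 occupy positions 1–2 → average rank (1+2)/2 = 1.5.
The 2 values of 310 occupy positions 6–7 → average rank (6+7)/2 = 6.5.
Method 1 values → pooled ranks: 446→5, 495→3, 533→1.5, 310→6.5
Rank sum = 5 + 3 + 1.5 + 6.5 = 16

16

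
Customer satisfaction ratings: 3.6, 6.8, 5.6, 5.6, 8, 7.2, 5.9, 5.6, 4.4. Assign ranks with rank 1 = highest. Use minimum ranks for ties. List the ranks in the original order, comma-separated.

9, 3, 5, 5, 1, 2, 4, 5, 8

Sorted (descending): 8, 7.2, 6.8, 5.9, 5.6, 5.6, 5.6, 4.4, 3.6
The 3 values of 5.6 occupy positions 5–7 → each gets rank 5.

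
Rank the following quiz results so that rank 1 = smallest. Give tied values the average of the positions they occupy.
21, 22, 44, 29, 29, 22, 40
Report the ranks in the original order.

Sorted (ascending): 21, 22, 22, 29, 29, 40, 44
The 2 values of 22 occupy positions 2–3 → average rank (2+3)/2 = 2.5.
The 2 values of 29 occupy positions 4–5 → average rank (4+5)/2 = 4.5.

1, 2.5, 7, 4.5, 4.5, 2.5, 6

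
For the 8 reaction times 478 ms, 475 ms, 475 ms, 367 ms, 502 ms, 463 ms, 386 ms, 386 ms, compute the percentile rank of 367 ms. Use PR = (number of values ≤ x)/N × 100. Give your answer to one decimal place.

12.5

N = 8.
Strictly below 367: 0. Equal to 367: 1.
PR = 1/8 × 100 = 12.5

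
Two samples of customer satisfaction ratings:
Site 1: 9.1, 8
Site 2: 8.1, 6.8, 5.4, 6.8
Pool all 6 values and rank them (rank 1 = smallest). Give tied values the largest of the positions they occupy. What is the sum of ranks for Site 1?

10

Sorted (ascending): 5.4, 6.8, 6.8, 8, 8.1, 9.1
The 2 values of 6.8 occupy positions 2–3 → each gets rank 3.
Site 1 values → pooled ranks: 9.1→6, 8→4
Rank sum = 6 + 4 = 10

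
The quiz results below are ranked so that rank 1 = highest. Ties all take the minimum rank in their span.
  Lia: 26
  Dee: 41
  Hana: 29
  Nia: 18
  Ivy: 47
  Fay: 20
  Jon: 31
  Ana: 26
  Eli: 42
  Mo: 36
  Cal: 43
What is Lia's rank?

8

Sorted (descending): 47, 43, 42, 41, 36, 31, 29, 26, 26, 20, 18
The 2 values of 26 occupy positions 8–9 → each gets rank 8.
Lia has value 26 → rank 8.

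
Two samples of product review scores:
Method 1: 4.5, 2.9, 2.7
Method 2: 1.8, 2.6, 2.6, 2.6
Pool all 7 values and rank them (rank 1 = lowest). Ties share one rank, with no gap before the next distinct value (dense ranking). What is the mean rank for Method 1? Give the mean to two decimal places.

4.00

Sorted (ascending): 1.8, 2.6, 2.6, 2.6, 2.7, 2.9, 4.5
The 3 values of 2.6 share dense rank 2.
Remaining distinct values take the next consecutive integers.
Method 1 values → pooled ranks: 4.5→5, 2.9→4, 2.7→3
Mean rank = (5 + 4 + 3) / 3 = 4.00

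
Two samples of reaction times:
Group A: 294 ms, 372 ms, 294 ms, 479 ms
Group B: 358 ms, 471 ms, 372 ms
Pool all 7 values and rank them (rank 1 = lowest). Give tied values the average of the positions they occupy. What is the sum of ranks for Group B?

13.5

Sorted (ascending): 294, 294, 358, 372, 372, 471, 479
The 2 values of 294 occupy positions 1–2 → average rank (1+2)/2 = 1.5.
The 2 values of 372 occupy positions 4–5 → average rank (4+5)/2 = 4.5.
Group B values → pooled ranks: 358→3, 471→6, 372→4.5
Rank sum = 3 + 6 + 4.5 = 13.5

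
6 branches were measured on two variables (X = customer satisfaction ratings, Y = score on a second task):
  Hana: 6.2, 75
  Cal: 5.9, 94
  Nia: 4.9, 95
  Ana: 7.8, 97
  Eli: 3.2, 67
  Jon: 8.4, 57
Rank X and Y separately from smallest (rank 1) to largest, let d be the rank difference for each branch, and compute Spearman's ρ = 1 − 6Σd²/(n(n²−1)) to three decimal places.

Ranks of variable 1: 4, 3, 2, 5, 1, 6
Ranks of variable 2: 3, 4, 5, 6, 2, 1
d = r₁ − r₂: 1, -1, -3, -1, -1, 5
d²: 1, 1, 9, 1, 1, 25; Σd² = 38
ρ = 1 − 6·38/(6·35) = 1 − 228/210 = -0.086

-0.086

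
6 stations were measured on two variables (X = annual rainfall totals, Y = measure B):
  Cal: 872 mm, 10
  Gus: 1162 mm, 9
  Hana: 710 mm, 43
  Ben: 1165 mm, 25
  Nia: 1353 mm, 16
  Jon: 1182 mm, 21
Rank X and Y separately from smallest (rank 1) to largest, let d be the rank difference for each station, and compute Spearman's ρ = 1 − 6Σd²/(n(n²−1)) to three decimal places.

Ranks of variable 1: 2, 3, 1, 4, 6, 5
Ranks of variable 2: 2, 1, 6, 5, 3, 4
d = r₁ − r₂: 0, 2, -5, -1, 3, 1
d²: 0, 4, 25, 1, 9, 1; Σd² = 40
ρ = 1 − 6·40/(6·35) = 1 − 240/210 = -0.143

-0.143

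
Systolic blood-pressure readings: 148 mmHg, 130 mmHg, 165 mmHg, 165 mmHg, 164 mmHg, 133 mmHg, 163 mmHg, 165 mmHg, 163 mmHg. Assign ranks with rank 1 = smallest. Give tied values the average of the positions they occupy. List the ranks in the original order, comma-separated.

3, 1, 8, 8, 6, 2, 4.5, 8, 4.5

Sorted (ascending): 130, 133, 148, 163, 163, 164, 165, 165, 165
The 2 values of 163 occupy positions 4–5 → average rank (4+5)/2 = 4.5.
The 3 values of 165 occupy positions 7–9 → average rank 8.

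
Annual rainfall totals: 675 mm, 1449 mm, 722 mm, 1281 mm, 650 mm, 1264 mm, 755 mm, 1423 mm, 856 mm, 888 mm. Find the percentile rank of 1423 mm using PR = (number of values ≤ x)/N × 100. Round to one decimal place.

N = 10.
Strictly below 1423: 8. Equal to 1423: 1.
PR = 9/10 × 100 = 90.0

90.0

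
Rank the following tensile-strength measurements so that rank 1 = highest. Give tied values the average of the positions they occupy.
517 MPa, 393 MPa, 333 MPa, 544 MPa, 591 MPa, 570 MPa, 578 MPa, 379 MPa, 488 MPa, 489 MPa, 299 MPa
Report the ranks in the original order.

Sorted (descending): 591, 578, 570, 544, 517, 489, 488, 393, 379, 333, 299
No ties — each value takes its position as its rank.

5, 8, 10, 4, 1, 3, 2, 9, 7, 6, 11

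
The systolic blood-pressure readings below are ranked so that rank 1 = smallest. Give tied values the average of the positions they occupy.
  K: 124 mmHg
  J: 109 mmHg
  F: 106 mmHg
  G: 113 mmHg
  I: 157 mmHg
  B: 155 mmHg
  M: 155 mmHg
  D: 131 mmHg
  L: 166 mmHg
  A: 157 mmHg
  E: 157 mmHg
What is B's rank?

6.5

Sorted (ascending): 106, 109, 113, 124, 131, 155, 155, 157, 157, 157, 166
The 2 values of 155 occupy positions 6–7 → average rank (6+7)/2 = 6.5.
The 3 values of 157 occupy positions 8–10 → average rank 9.
B has value 155 mmHg → rank 6.5.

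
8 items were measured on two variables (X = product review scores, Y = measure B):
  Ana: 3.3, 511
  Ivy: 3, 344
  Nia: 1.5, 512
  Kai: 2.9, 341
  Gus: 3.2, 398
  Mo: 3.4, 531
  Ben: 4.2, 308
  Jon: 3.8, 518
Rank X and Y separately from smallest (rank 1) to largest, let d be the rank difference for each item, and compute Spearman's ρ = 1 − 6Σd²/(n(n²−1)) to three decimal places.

0.071

Ranks of variable 1: 5, 3, 1, 2, 4, 6, 8, 7
Ranks of variable 2: 5, 3, 6, 2, 4, 8, 1, 7
d = r₁ − r₂: 0, 0, -5, 0, 0, -2, 7, 0
d²: 0, 0, 25, 0, 0, 4, 49, 0; Σd² = 78
ρ = 1 − 6·78/(8·63) = 1 − 468/504 = 0.071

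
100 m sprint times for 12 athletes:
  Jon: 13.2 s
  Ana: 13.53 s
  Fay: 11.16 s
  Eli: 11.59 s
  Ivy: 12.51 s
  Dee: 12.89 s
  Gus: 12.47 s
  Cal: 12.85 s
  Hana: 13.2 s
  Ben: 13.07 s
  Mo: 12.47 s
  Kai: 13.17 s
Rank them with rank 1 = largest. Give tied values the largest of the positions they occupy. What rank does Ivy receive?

Sorted (descending): 13.53, 13.2, 13.2, 13.17, 13.07, 12.89, 12.85, 12.51, 12.47, 12.47, 11.59, 11.16
The 2 values of 13.2 occupy positions 2–3 → each gets rank 3.
The 2 values of 12.47 occupy positions 9–10 → each gets rank 10.
Ivy has value 12.51 s → rank 8.

8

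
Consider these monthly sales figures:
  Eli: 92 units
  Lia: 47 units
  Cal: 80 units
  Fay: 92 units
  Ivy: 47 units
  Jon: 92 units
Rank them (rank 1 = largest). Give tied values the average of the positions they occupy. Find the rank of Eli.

2

Sorted (descending): 92, 92, 92, 80, 47, 47
The 3 values of 92 occupy positions 1–3 → average rank 2.
The 2 values of 47 occupy positions 5–6 → average rank (5+6)/2 = 5.5.
Eli has value 92 units → rank 2.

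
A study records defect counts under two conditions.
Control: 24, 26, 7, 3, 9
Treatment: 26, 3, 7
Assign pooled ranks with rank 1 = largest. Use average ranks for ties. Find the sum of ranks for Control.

Sorted (descending): 26, 26, 24, 9, 7, 7, 3, 3
The 2 values of 26 occupy positions 1–2 → average rank (1+2)/2 = 1.5.
The 2 values of 7 occupy positions 5–6 → average rank (5+6)/2 = 5.5.
The 2 values of 3 occupy positions 7–8 → average rank (7+8)/2 = 7.5.
Control values → pooled ranks: 24→3, 26→1.5, 7→5.5, 3→7.5, 9→4
Rank sum = 3 + 1.5 + 5.5 + 7.5 + 4 = 21.5

21.5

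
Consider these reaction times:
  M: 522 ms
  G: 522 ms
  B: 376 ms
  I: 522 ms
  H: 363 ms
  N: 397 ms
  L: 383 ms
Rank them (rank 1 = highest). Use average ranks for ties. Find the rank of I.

2

Sorted (descending): 522, 522, 522, 397, 383, 376, 363
The 3 values of 522 occupy positions 1–3 → average rank 2.
I has value 522 ms → rank 2.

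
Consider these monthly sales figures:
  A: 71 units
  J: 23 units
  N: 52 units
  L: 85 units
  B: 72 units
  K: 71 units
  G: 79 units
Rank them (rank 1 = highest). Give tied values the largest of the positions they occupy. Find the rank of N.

6

Sorted (descending): 85, 79, 72, 71, 71, 52, 23
The 2 values of 71 occupy positions 4–5 → each gets rank 5.
N has value 52 units → rank 6.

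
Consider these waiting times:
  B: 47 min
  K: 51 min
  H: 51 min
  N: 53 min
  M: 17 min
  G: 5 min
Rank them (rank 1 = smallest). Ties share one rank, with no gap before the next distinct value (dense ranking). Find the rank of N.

Sorted (ascending): 5, 17, 47, 51, 51, 53
The 2 values of 51 share dense rank 4.
Remaining distinct values take the next consecutive integers.
N has value 53 min → rank 5.

5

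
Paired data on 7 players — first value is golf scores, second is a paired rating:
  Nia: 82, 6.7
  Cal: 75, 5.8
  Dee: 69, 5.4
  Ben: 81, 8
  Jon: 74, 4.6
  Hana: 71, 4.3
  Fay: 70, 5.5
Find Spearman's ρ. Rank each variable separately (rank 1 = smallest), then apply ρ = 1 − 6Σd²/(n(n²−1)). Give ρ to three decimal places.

0.679

Ranks of variable 1: 7, 5, 1, 6, 4, 3, 2
Ranks of variable 2: 6, 5, 3, 7, 2, 1, 4
d = r₁ − r₂: 1, 0, -2, -1, 2, 2, -2
d²: 1, 0, 4, 1, 4, 4, 4; Σd² = 18
ρ = 1 − 6·18/(7·48) = 1 − 108/336 = 0.679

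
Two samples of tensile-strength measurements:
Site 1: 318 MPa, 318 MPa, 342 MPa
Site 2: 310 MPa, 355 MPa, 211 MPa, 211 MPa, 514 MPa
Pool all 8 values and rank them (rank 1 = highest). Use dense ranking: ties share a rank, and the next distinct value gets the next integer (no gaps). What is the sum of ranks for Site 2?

Sorted (descending): 514, 355, 342, 318, 318, 310, 211, 211
The 2 values of 318 share dense rank 4.
The 2 values of 211 share dense rank 6.
Remaining distinct values take the next consecutive integers.
Site 2 values → pooled ranks: 310→5, 355→2, 211→6, 211→6, 514→1
Rank sum = 5 + 2 + 6 + 6 + 1 = 20

20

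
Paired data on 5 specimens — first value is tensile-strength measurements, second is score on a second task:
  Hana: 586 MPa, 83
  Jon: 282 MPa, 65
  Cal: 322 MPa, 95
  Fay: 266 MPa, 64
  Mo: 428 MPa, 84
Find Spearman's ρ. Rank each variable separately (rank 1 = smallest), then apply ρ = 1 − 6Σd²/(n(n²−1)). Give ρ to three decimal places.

0.600

Ranks of variable 1: 5, 2, 3, 1, 4
Ranks of variable 2: 3, 2, 5, 1, 4
d = r₁ − r₂: 2, 0, -2, 0, 0
d²: 4, 0, 4, 0, 0; Σd² = 8
ρ = 1 − 6·8/(5·24) = 1 − 48/120 = 0.600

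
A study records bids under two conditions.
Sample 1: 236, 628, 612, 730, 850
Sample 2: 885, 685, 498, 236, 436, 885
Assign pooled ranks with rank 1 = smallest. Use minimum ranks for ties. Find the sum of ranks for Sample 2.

Sorted (ascending): 236, 236, 436, 498, 612, 628, 685, 730, 850, 885, 885
The 2 values of 236 occupy positions 1–2 → each gets rank 1.
The 2 values of 885 occupy positions 10–11 → each gets rank 10.
Sample 2 values → pooled ranks: 885→10, 685→7, 498→4, 236→1, 436→3, 885→10
Rank sum = 10 + 7 + 4 + 1 + 3 + 10 = 35

35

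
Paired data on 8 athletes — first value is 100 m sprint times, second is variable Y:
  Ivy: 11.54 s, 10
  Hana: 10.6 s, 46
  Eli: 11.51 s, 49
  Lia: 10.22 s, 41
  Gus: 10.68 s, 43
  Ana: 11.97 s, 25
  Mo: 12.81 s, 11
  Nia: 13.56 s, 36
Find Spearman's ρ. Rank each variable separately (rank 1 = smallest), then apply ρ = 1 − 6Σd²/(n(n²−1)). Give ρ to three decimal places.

Ranks of variable 1: 5, 2, 4, 1, 3, 6, 7, 8
Ranks of variable 2: 1, 7, 8, 5, 6, 3, 2, 4
d = r₁ − r₂: 4, -5, -4, -4, -3, 3, 5, 4
d²: 16, 25, 16, 16, 9, 9, 25, 16; Σd² = 132
ρ = 1 − 6·132/(8·63) = 1 − 792/504 = -0.571

-0.571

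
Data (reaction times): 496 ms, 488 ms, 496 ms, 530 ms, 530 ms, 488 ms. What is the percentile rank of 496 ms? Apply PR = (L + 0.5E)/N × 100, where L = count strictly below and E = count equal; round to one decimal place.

N = 6.
Strictly below 496: 2. Equal to 496: 2.
PR = (2 + 0.5·2)/6 × 100 = 50.0

50.0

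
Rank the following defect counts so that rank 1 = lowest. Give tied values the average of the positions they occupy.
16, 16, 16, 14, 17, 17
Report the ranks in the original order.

3, 3, 3, 1, 5.5, 5.5

Sorted (ascending): 14, 16, 16, 16, 17, 17
The 3 values of 16 occupy positions 2–4 → average rank 3.
The 2 values of 17 occupy positions 5–6 → average rank (5+6)/2 = 5.5.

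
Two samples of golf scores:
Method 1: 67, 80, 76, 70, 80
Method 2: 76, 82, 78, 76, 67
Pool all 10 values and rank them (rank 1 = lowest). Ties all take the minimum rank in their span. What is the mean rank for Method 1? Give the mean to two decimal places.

4.80

Sorted (ascending): 67, 67, 70, 76, 76, 76, 78, 80, 80, 82
The 2 values of 67 occupy positions 1–2 → each gets rank 1.
The 3 values of 76 occupy positions 4–6 → each gets rank 4.
The 2 values of 80 occupy positions 8–9 → each gets rank 8.
Method 1 values → pooled ranks: 67→1, 80→8, 76→4, 70→3, 80→8
Mean rank = (1 + 8 + 4 + 3 + 8) / 5 = 4.80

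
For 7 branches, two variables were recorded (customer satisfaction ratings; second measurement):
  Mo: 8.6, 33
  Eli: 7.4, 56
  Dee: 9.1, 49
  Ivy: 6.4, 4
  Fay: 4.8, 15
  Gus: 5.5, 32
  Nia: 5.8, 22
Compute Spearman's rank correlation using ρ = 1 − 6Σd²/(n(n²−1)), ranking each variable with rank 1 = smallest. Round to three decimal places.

0.643

Ranks of variable 1: 6, 5, 7, 4, 1, 2, 3
Ranks of variable 2: 5, 7, 6, 1, 2, 4, 3
d = r₁ − r₂: 1, -2, 1, 3, -1, -2, 0
d²: 1, 4, 1, 9, 1, 4, 0; Σd² = 20
ρ = 1 − 6·20/(7·48) = 1 − 120/336 = 0.643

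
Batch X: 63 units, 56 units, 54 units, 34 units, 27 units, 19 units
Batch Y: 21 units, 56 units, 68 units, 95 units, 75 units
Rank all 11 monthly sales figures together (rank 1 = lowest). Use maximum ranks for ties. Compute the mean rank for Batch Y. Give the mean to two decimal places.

7.80

Sorted (ascending): 19, 21, 27, 34, 54, 56, 56, 63, 68, 75, 95
The 2 values of 56 occupy positions 6–7 → each gets rank 7.
Batch Y values → pooled ranks: 21→2, 56→7, 68→9, 95→11, 75→10
Mean rank = (2 + 7 + 9 + 11 + 10) / 5 = 7.80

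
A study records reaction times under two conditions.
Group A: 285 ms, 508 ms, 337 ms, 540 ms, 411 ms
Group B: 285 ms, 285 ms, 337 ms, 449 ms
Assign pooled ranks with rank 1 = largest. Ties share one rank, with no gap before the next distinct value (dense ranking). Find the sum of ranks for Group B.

Sorted (descending): 540, 508, 449, 411, 337, 337, 285, 285, 285
The 2 values of 337 share dense rank 5.
The 3 values of 285 share dense rank 6.
Remaining distinct values take the next consecutive integers.
Group B values → pooled ranks: 285→6, 285→6, 337→5, 449→3
Rank sum = 6 + 6 + 5 + 3 = 20

20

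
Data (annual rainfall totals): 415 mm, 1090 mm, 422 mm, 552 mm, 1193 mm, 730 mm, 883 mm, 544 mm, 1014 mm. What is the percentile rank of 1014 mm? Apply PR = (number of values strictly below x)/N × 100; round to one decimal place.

N = 9.
Strictly below 1014: 6. Equal to 1014: 1.
PR = 6/9 × 100 = 66.7

66.7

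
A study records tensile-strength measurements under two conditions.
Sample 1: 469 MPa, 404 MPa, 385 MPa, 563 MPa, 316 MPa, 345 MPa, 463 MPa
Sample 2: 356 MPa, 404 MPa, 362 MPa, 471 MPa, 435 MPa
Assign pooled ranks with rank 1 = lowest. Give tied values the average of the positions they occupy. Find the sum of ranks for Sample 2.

32.5

Sorted (ascending): 316, 345, 356, 362, 385, 404, 404, 435, 463, 469, 471, 563
The 2 values of 404 occupy positions 6–7 → average rank (6+7)/2 = 6.5.
Sample 2 values → pooled ranks: 356→3, 404→6.5, 362→4, 471→11, 435→8
Rank sum = 3 + 6.5 + 4 + 11 + 8 = 32.5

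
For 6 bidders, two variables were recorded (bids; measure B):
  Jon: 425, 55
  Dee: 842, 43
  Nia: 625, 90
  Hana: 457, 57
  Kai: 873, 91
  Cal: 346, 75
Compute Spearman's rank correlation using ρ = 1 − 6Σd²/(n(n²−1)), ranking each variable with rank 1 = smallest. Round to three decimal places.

Ranks of variable 1: 2, 5, 4, 3, 6, 1
Ranks of variable 2: 2, 1, 5, 3, 6, 4
d = r₁ − r₂: 0, 4, -1, 0, 0, -3
d²: 0, 16, 1, 0, 0, 9; Σd² = 26
ρ = 1 − 6·26/(6·35) = 1 − 156/210 = 0.257

0.257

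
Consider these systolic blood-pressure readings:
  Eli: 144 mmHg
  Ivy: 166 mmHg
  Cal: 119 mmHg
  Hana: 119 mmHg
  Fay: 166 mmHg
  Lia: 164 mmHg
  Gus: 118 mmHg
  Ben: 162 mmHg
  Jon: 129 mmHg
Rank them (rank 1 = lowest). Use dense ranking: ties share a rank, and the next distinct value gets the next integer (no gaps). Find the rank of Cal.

Sorted (ascending): 118, 119, 119, 129, 144, 162, 164, 166, 166
The 2 values of 119 share dense rank 2.
The 2 values of 166 share dense rank 7.
Remaining distinct values take the next consecutive integers.
Cal has value 119 mmHg → rank 2.

2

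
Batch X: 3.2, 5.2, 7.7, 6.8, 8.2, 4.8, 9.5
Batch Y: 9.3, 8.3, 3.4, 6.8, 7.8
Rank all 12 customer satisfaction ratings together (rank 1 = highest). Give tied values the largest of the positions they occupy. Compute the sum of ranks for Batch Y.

Sorted (descending): 9.5, 9.3, 8.3, 8.2, 7.8, 7.7, 6.8, 6.8, 5.2, 4.8, 3.4, 3.2
The 2 values of 6.8 occupy positions 7–8 → each gets rank 8.
Batch Y values → pooled ranks: 9.3→2, 8.3→3, 3.4→11, 6.8→8, 7.8→5
Rank sum = 2 + 3 + 11 + 8 + 5 = 29

29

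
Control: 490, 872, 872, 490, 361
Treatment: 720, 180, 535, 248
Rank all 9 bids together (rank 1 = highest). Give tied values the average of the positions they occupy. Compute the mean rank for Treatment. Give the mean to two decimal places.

Sorted (descending): 872, 872, 720, 535, 490, 490, 361, 248, 180
The 2 values of 872 occupy positions 1–2 → average rank (1+2)/2 = 1.5.
The 2 values of 490 occupy positions 5–6 → average rank (5+6)/2 = 5.5.
Treatment values → pooled ranks: 720→3, 180→9, 535→4, 248→8
Mean rank = (3 + 9 + 4 + 8) / 4 = 6.00

6.00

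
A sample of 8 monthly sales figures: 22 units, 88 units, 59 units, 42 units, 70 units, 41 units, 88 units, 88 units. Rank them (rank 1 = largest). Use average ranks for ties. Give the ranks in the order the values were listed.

8, 2, 5, 6, 4, 7, 2, 2

Sorted (descending): 88, 88, 88, 70, 59, 42, 41, 22
The 3 values of 88 occupy positions 1–3 → average rank 2.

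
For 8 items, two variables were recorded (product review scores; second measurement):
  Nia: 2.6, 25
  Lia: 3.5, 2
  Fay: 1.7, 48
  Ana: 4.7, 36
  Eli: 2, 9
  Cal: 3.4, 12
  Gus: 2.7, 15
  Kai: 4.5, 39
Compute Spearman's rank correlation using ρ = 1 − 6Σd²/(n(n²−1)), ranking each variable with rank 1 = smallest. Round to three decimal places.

-0.024

Ranks of variable 1: 3, 6, 1, 8, 2, 5, 4, 7
Ranks of variable 2: 5, 1, 8, 6, 2, 3, 4, 7
d = r₁ − r₂: -2, 5, -7, 2, 0, 2, 0, 0
d²: 4, 25, 49, 4, 0, 4, 0, 0; Σd² = 86
ρ = 1 − 6·86/(8·63) = 1 − 516/504 = -0.024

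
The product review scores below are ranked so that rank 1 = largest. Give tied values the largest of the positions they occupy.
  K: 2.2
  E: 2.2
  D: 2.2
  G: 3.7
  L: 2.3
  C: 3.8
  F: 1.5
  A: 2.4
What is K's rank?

7

Sorted (descending): 3.8, 3.7, 2.4, 2.3, 2.2, 2.2, 2.2, 1.5
The 3 values of 2.2 occupy positions 5–7 → each gets rank 7.
K has value 2.2 → rank 7.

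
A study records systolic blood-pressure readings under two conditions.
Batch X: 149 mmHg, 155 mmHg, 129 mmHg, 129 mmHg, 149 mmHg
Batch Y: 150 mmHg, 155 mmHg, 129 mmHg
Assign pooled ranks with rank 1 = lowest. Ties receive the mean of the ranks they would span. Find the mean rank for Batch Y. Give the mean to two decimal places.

Sorted (ascending): 129, 129, 129, 149, 149, 150, 155, 155
The 3 values of 129 occupy positions 1–3 → average rank 2.
The 2 values of 149 occupy positions 4–5 → average rank (4+5)/2 = 4.5.
The 2 values of 155 occupy positions 7–8 → average rank (7+8)/2 = 7.5.
Batch Y values → pooled ranks: 150→6, 155→7.5, 129→2
Mean rank = (6 + 7.5 + 2) / 3 = 5.17

5.17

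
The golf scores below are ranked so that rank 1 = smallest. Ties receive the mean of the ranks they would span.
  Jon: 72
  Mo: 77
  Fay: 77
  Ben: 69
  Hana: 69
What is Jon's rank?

3

Sorted (ascending): 69, 69, 72, 77, 77
The 2 values of 69 occupy positions 1–2 → average rank (1+2)/2 = 1.5.
The 2 values of 77 occupy positions 4–5 → average rank (4+5)/2 = 4.5.
Jon has value 72 → rank 3.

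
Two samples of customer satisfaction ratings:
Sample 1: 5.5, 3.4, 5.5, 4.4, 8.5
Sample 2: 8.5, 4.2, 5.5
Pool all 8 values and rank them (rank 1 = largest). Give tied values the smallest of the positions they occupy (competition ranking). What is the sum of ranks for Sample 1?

Sorted (descending): 8.5, 8.5, 5.5, 5.5, 5.5, 4.4, 4.2, 3.4
The 2 values of 8.5 occupy positions 1–2 → each gets rank 1.
The 3 values of 5.5 occupy positions 3–5 → each gets rank 3.
Sample 1 values → pooled ranks: 5.5→3, 3.4→8, 5.5→3, 4.4→6, 8.5→1
Rank sum = 3 + 8 + 3 + 6 + 1 = 21

21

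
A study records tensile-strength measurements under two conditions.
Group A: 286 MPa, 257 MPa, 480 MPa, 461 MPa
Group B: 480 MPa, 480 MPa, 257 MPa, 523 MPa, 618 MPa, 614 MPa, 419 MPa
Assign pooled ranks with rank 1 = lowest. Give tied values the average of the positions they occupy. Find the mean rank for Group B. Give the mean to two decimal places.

7.07

Sorted (ascending): 257, 257, 286, 419, 461, 480, 480, 480, 523, 614, 618
The 2 values of 257 occupy positions 1–2 → average rank (1+2)/2 = 1.5.
The 3 values of 480 occupy positions 6–8 → average rank 7.
Group B values → pooled ranks: 480→7, 480→7, 257→1.5, 523→9, 618→11, 614→10, 419→4
Mean rank = (7 + 7 + 1.5 + 9 + 11 + 10 + 4) / 7 = 7.07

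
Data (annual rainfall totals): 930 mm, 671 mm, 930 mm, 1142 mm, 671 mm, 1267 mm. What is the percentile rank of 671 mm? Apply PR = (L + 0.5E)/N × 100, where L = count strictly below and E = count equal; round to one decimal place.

N = 6.
Strictly below 671: 0. Equal to 671: 2.
PR = (0 + 0.5·2)/6 × 100 = 16.7

16.7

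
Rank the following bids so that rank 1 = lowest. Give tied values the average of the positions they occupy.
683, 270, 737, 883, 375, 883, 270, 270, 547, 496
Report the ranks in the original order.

7, 2, 8, 9.5, 4, 9.5, 2, 2, 6, 5

Sorted (ascending): 270, 270, 270, 375, 496, 547, 683, 737, 883, 883
The 3 values of 270 occupy positions 1–3 → average rank 2.
The 2 values of 883 occupy positions 9–10 → average rank (9+10)/2 = 9.5.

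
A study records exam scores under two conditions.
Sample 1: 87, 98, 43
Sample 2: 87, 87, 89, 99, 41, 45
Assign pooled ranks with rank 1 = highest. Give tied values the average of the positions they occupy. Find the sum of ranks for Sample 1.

Sorted (descending): 99, 98, 89, 87, 87, 87, 45, 43, 41
The 3 values of 87 occupy positions 4–6 → average rank 5.
Sample 1 values → pooled ranks: 87→5, 98→2, 43→8
Rank sum = 5 + 2 + 8 = 15

15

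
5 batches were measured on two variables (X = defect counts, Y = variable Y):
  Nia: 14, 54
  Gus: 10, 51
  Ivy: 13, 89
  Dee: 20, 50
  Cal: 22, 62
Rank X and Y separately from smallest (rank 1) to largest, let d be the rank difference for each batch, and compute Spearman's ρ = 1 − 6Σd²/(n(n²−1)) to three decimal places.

Ranks of variable 1: 3, 1, 2, 4, 5
Ranks of variable 2: 3, 2, 5, 1, 4
d = r₁ − r₂: 0, -1, -3, 3, 1
d²: 0, 1, 9, 9, 1; Σd² = 20
ρ = 1 − 6·20/(5·24) = 1 − 120/120 = 0.000

0.000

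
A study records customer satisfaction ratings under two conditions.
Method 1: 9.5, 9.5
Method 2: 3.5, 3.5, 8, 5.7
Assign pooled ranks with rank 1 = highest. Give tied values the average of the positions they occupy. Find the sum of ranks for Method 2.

Sorted (descending): 9.5, 9.5, 8, 5.7, 3.5, 3.5
The 2 values of 9.5 occupy positions 1–2 → average rank (1+2)/2 = 1.5.
The 2 values of 3.5 occupy positions 5–6 → average rank (5+6)/2 = 5.5.
Method 2 values → pooled ranks: 3.5→5.5, 3.5→5.5, 8→3, 5.7→4
Rank sum = 5.5 + 5.5 + 3 + 4 = 18

18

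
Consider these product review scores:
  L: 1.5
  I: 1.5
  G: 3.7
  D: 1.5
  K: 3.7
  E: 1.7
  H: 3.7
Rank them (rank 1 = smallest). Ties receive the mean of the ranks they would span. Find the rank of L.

2

Sorted (ascending): 1.5, 1.5, 1.5, 1.7, 3.7, 3.7, 3.7
The 3 values of 1.5 occupy positions 1–3 → average rank 2.
The 3 values of 3.7 occupy positions 5–7 → average rank 6.
L has value 1.5 → rank 2.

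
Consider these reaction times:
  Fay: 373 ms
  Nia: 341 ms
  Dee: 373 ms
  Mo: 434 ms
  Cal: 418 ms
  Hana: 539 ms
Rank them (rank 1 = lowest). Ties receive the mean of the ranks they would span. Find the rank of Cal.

4

Sorted (ascending): 341, 373, 373, 418, 434, 539
The 2 values of 373 occupy positions 2–3 → average rank (2+3)/2 = 2.5.
Cal has value 418 ms → rank 4.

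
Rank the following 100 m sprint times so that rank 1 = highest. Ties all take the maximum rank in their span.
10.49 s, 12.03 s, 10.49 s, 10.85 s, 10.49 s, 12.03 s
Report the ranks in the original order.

Sorted (descending): 12.03, 12.03, 10.85, 10.49, 10.49, 10.49
The 2 values of 12.03 occupy positions 1–2 → each gets rank 2.
The 3 values of 10.49 occupy positions 4–6 → each gets rank 6.

6, 2, 6, 3, 6, 2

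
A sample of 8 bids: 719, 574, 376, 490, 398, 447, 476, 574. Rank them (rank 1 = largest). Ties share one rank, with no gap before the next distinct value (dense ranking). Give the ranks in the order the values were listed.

1, 2, 7, 3, 6, 5, 4, 2

Sorted (descending): 719, 574, 574, 490, 476, 447, 398, 376
The 2 values of 574 share dense rank 2.
Remaining distinct values take the next consecutive integers.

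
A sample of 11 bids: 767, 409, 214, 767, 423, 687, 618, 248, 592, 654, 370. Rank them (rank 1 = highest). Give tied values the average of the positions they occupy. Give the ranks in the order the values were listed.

Sorted (descending): 767, 767, 687, 654, 618, 592, 423, 409, 370, 248, 214
The 2 values of 767 occupy positions 1–2 → average rank (1+2)/2 = 1.5.

1.5, 8, 11, 1.5, 7, 3, 5, 10, 6, 4, 9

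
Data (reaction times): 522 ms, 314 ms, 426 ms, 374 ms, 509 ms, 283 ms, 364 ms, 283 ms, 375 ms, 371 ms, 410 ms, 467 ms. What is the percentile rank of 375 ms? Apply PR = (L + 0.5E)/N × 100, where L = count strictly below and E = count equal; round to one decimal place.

54.2

N = 12.
Strictly below 375: 6. Equal to 375: 1.
PR = (6 + 0.5·1)/12 × 100 = 54.2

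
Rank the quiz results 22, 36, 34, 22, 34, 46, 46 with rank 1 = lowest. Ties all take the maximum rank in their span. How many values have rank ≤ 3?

Sorted (ascending): 22, 22, 34, 34, 36, 46, 46
The 2 values of 22 occupy positions 1–2 → each gets rank 2.
The 2 values of 34 occupy positions 3–4 → each gets rank 4.
The 2 values of 46 occupy positions 6–7 → each gets rank 7.
Ranks ≤ 3: {2, 2} → 2 values.

2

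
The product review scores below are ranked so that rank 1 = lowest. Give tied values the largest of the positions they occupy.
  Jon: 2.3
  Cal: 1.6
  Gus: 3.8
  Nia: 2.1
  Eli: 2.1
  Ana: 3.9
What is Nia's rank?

3

Sorted (ascending): 1.6, 2.1, 2.1, 2.3, 3.8, 3.9
The 2 values of 2.1 occupy positions 2–3 → each gets rank 3.
Nia has value 2.1 → rank 3.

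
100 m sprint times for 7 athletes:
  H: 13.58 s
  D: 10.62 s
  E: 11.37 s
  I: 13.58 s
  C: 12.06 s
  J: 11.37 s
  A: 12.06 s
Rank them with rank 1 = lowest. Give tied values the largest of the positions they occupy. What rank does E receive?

Sorted (ascending): 10.62, 11.37, 11.37, 12.06, 12.06, 13.58, 13.58
The 2 values of 11.37 occupy positions 2–3 → each gets rank 3.
The 2 values of 12.06 occupy positions 4–5 → each gets rank 5.
The 2 values of 13.58 occupy positions 6–7 → each gets rank 7.
E has value 11.37 s → rank 3.

3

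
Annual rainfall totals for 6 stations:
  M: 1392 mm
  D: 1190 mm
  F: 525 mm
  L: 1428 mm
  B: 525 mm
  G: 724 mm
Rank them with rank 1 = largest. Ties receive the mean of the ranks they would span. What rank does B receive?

5.5

Sorted (descending): 1428, 1392, 1190, 724, 525, 525
The 2 values of 525 occupy positions 5–6 → average rank (5+6)/2 = 5.5.
B has value 525 mm → rank 5.5.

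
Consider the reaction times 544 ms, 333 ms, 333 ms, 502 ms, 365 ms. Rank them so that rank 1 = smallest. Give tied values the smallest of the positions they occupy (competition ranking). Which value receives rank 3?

Sorted (ascending): 333, 333, 365, 502, 544
The 2 values of 333 occupy positions 1–2 → each gets rank 1.
Rank 3 → value 365.

365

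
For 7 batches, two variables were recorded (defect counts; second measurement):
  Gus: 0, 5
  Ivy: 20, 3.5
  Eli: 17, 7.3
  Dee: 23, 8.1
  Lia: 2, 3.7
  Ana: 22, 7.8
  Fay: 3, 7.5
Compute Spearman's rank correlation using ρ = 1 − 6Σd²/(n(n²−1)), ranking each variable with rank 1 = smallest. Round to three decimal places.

0.571

Ranks of variable 1: 1, 5, 4, 7, 2, 6, 3
Ranks of variable 2: 3, 1, 4, 7, 2, 6, 5
d = r₁ − r₂: -2, 4, 0, 0, 0, 0, -2
d²: 4, 16, 0, 0, 0, 0, 4; Σd² = 24
ρ = 1 − 6·24/(7·48) = 1 − 144/336 = 0.571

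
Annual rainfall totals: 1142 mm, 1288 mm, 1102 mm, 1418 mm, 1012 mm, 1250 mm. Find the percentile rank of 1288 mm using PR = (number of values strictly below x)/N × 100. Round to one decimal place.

66.7

N = 6.
Strictly below 1288: 4. Equal to 1288: 1.
PR = 4/6 × 100 = 66.7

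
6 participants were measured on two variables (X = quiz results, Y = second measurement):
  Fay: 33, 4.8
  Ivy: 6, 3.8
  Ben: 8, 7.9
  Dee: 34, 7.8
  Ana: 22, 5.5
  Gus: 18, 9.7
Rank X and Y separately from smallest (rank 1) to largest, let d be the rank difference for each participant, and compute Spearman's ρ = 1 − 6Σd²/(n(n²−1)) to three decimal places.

Ranks of variable 1: 5, 1, 2, 6, 4, 3
Ranks of variable 2: 2, 1, 5, 4, 3, 6
d = r₁ − r₂: 3, 0, -3, 2, 1, -3
d²: 9, 0, 9, 4, 1, 9; Σd² = 32
ρ = 1 − 6·32/(6·35) = 1 − 192/210 = 0.086

0.086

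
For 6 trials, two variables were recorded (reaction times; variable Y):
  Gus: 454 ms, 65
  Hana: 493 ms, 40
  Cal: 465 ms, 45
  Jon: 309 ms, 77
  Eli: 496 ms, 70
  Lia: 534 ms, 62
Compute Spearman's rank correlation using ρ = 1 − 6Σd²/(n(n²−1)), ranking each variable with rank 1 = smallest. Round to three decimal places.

-0.371

Ranks of variable 1: 2, 4, 3, 1, 5, 6
Ranks of variable 2: 4, 1, 2, 6, 5, 3
d = r₁ − r₂: -2, 3, 1, -5, 0, 3
d²: 4, 9, 1, 25, 0, 9; Σd² = 48
ρ = 1 − 6·48/(6·35) = 1 − 288/210 = -0.371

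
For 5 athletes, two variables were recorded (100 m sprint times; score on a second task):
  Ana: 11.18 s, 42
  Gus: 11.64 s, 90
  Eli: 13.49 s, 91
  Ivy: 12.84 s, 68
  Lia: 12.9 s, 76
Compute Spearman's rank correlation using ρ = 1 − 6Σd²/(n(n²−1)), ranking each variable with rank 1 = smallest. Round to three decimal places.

0.700

Ranks of variable 1: 1, 2, 5, 3, 4
Ranks of variable 2: 1, 4, 5, 2, 3
d = r₁ − r₂: 0, -2, 0, 1, 1
d²: 0, 4, 0, 1, 1; Σd² = 6
ρ = 1 − 6·6/(5·24) = 1 − 36/120 = 0.700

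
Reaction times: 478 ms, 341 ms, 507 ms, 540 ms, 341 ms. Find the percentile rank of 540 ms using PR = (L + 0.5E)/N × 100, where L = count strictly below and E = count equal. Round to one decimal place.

N = 5.
Strictly below 540: 4. Equal to 540: 1.
PR = (4 + 0.5·1)/5 × 100 = 90.0

90.0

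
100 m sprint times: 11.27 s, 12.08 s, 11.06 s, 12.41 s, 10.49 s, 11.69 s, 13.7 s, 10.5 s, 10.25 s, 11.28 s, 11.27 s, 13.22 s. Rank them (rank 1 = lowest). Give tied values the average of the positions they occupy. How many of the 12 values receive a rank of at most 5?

Sorted (ascending): 10.25, 10.49, 10.5, 11.06, 11.27, 11.27, 11.28, 11.69, 12.08, 12.41, 13.22, 13.7
The 2 values of 11.27 occupy positions 5–6 → average rank (5+6)/2 = 5.5.
Ranks ≤ 5: {1, 2, 3, 4} → 4 values.

4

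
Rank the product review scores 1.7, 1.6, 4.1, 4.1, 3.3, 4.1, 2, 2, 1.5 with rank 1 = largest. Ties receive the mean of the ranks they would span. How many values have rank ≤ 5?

Sorted (descending): 4.1, 4.1, 4.1, 3.3, 2, 2, 1.7, 1.6, 1.5
The 3 values of 4.1 occupy positions 1–3 → average rank 2.
The 2 values of 2 occupy positions 5–6 → average rank (5+6)/2 = 5.5.
Ranks ≤ 5: {2, 2, 2, 4} → 4 values.

4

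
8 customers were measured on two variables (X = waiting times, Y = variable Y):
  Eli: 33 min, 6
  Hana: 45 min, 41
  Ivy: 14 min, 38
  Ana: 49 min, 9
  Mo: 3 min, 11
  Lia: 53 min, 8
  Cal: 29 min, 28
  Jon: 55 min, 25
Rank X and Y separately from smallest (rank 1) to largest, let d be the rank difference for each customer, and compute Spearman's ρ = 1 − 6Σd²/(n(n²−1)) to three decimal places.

Ranks of variable 1: 4, 5, 2, 6, 1, 7, 3, 8
Ranks of variable 2: 1, 8, 7, 3, 4, 2, 6, 5
d = r₁ − r₂: 3, -3, -5, 3, -3, 5, -3, 3
d²: 9, 9, 25, 9, 9, 25, 9, 9; Σd² = 104
ρ = 1 − 6·104/(8·63) = 1 − 624/504 = -0.238

-0.238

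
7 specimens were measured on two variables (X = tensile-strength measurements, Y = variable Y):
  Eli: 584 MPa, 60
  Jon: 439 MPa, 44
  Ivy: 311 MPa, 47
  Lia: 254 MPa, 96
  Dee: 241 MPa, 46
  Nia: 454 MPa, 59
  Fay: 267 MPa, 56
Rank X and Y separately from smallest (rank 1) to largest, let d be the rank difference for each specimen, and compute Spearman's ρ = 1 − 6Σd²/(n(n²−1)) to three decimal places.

0.179

Ranks of variable 1: 7, 5, 4, 2, 1, 6, 3
Ranks of variable 2: 6, 1, 3, 7, 2, 5, 4
d = r₁ − r₂: 1, 4, 1, -5, -1, 1, -1
d²: 1, 16, 1, 25, 1, 1, 1; Σd² = 46
ρ = 1 − 6·46/(7·48) = 1 − 276/336 = 0.179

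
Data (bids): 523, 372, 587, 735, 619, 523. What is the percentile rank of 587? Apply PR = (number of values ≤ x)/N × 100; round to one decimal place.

66.7

N = 6.
Strictly below 587: 3. Equal to 587: 1.
PR = 4/6 × 100 = 66.7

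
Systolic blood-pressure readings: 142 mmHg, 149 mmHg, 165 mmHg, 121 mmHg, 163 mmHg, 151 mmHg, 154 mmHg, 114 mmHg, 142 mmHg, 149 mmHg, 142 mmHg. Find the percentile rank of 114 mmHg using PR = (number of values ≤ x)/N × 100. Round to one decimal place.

N = 11.
Strictly below 114: 0. Equal to 114: 1.
PR = 1/11 × 100 = 9.1

9.1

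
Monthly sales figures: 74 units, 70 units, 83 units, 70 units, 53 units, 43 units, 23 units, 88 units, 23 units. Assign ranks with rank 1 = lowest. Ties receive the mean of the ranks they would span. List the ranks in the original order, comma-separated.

Sorted (ascending): 23, 23, 43, 53, 70, 70, 74, 83, 88
The 2 values of 23 occupy positions 1–2 → average rank (1+2)/2 = 1.5.
The 2 values of 70 occupy positions 5–6 → average rank (5+6)/2 = 5.5.

7, 5.5, 8, 5.5, 4, 3, 1.5, 9, 1.5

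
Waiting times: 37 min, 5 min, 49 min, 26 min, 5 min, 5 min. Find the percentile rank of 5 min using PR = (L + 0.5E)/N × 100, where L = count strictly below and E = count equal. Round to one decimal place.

25.0

N = 6.
Strictly below 5: 0. Equal to 5: 3.
PR = (0 + 0.5·3)/6 × 100 = 25.0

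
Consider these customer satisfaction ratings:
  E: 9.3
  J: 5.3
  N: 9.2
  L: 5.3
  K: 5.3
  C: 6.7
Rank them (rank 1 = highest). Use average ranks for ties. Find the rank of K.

Sorted (descending): 9.3, 9.2, 6.7, 5.3, 5.3, 5.3
The 3 values of 5.3 occupy positions 4–6 → average rank 5.
K has value 5.3 → rank 5.

5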